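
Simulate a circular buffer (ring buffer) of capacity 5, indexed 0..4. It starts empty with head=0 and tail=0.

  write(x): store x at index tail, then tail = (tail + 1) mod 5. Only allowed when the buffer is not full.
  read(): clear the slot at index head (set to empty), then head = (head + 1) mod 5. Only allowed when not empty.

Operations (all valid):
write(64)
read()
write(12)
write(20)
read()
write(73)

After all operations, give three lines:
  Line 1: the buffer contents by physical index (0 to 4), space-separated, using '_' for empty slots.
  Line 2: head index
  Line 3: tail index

write(64): buf=[64 _ _ _ _], head=0, tail=1, size=1
read(): buf=[_ _ _ _ _], head=1, tail=1, size=0
write(12): buf=[_ 12 _ _ _], head=1, tail=2, size=1
write(20): buf=[_ 12 20 _ _], head=1, tail=3, size=2
read(): buf=[_ _ 20 _ _], head=2, tail=3, size=1
write(73): buf=[_ _ 20 73 _], head=2, tail=4, size=2

Answer: _ _ 20 73 _
2
4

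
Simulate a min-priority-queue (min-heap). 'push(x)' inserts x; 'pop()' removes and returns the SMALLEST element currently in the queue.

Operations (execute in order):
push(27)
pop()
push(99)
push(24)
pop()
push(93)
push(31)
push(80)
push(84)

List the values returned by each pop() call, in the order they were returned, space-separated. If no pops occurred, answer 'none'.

Answer: 27 24

Derivation:
push(27): heap contents = [27]
pop() → 27: heap contents = []
push(99): heap contents = [99]
push(24): heap contents = [24, 99]
pop() → 24: heap contents = [99]
push(93): heap contents = [93, 99]
push(31): heap contents = [31, 93, 99]
push(80): heap contents = [31, 80, 93, 99]
push(84): heap contents = [31, 80, 84, 93, 99]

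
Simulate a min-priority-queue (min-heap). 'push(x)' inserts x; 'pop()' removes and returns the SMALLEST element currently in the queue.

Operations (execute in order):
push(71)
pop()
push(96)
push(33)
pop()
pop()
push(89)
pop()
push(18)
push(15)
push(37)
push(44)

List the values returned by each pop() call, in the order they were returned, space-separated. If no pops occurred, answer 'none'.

push(71): heap contents = [71]
pop() → 71: heap contents = []
push(96): heap contents = [96]
push(33): heap contents = [33, 96]
pop() → 33: heap contents = [96]
pop() → 96: heap contents = []
push(89): heap contents = [89]
pop() → 89: heap contents = []
push(18): heap contents = [18]
push(15): heap contents = [15, 18]
push(37): heap contents = [15, 18, 37]
push(44): heap contents = [15, 18, 37, 44]

Answer: 71 33 96 89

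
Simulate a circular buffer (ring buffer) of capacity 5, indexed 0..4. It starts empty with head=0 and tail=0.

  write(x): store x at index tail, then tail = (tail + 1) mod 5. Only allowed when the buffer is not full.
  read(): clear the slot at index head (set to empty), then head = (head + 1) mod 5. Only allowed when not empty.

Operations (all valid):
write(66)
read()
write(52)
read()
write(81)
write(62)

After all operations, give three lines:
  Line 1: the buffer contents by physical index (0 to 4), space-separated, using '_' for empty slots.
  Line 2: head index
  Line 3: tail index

Answer: _ _ 81 62 _
2
4

Derivation:
write(66): buf=[66 _ _ _ _], head=0, tail=1, size=1
read(): buf=[_ _ _ _ _], head=1, tail=1, size=0
write(52): buf=[_ 52 _ _ _], head=1, tail=2, size=1
read(): buf=[_ _ _ _ _], head=2, tail=2, size=0
write(81): buf=[_ _ 81 _ _], head=2, tail=3, size=1
write(62): buf=[_ _ 81 62 _], head=2, tail=4, size=2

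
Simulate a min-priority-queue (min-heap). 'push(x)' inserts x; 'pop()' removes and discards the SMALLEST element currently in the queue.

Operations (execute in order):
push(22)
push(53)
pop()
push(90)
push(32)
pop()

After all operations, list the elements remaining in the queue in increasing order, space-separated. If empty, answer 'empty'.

push(22): heap contents = [22]
push(53): heap contents = [22, 53]
pop() → 22: heap contents = [53]
push(90): heap contents = [53, 90]
push(32): heap contents = [32, 53, 90]
pop() → 32: heap contents = [53, 90]

Answer: 53 90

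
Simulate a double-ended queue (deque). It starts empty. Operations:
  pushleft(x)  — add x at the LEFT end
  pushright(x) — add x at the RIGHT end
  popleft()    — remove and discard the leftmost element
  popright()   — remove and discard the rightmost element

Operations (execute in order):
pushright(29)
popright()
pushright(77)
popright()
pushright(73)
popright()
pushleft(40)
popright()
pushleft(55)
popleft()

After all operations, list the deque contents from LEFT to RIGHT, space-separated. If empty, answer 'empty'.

Answer: empty

Derivation:
pushright(29): [29]
popright(): []
pushright(77): [77]
popright(): []
pushright(73): [73]
popright(): []
pushleft(40): [40]
popright(): []
pushleft(55): [55]
popleft(): []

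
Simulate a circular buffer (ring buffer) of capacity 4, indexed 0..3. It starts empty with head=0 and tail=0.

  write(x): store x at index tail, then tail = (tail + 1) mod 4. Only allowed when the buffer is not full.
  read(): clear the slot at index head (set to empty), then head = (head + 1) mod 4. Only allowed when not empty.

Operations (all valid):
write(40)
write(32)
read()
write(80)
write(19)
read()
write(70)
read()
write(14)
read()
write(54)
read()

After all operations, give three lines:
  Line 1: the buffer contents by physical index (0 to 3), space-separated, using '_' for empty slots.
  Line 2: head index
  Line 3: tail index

Answer: _ 14 54 _
1
3

Derivation:
write(40): buf=[40 _ _ _], head=0, tail=1, size=1
write(32): buf=[40 32 _ _], head=0, tail=2, size=2
read(): buf=[_ 32 _ _], head=1, tail=2, size=1
write(80): buf=[_ 32 80 _], head=1, tail=3, size=2
write(19): buf=[_ 32 80 19], head=1, tail=0, size=3
read(): buf=[_ _ 80 19], head=2, tail=0, size=2
write(70): buf=[70 _ 80 19], head=2, tail=1, size=3
read(): buf=[70 _ _ 19], head=3, tail=1, size=2
write(14): buf=[70 14 _ 19], head=3, tail=2, size=3
read(): buf=[70 14 _ _], head=0, tail=2, size=2
write(54): buf=[70 14 54 _], head=0, tail=3, size=3
read(): buf=[_ 14 54 _], head=1, tail=3, size=2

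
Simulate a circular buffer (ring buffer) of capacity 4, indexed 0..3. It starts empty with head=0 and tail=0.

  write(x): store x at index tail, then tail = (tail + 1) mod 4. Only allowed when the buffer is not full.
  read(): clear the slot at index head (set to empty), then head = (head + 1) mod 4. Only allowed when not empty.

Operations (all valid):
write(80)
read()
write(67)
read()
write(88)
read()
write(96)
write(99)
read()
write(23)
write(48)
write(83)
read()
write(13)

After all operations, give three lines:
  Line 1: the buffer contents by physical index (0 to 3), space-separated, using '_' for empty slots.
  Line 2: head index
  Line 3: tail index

write(80): buf=[80 _ _ _], head=0, tail=1, size=1
read(): buf=[_ _ _ _], head=1, tail=1, size=0
write(67): buf=[_ 67 _ _], head=1, tail=2, size=1
read(): buf=[_ _ _ _], head=2, tail=2, size=0
write(88): buf=[_ _ 88 _], head=2, tail=3, size=1
read(): buf=[_ _ _ _], head=3, tail=3, size=0
write(96): buf=[_ _ _ 96], head=3, tail=0, size=1
write(99): buf=[99 _ _ 96], head=3, tail=1, size=2
read(): buf=[99 _ _ _], head=0, tail=1, size=1
write(23): buf=[99 23 _ _], head=0, tail=2, size=2
write(48): buf=[99 23 48 _], head=0, tail=3, size=3
write(83): buf=[99 23 48 83], head=0, tail=0, size=4
read(): buf=[_ 23 48 83], head=1, tail=0, size=3
write(13): buf=[13 23 48 83], head=1, tail=1, size=4

Answer: 13 23 48 83
1
1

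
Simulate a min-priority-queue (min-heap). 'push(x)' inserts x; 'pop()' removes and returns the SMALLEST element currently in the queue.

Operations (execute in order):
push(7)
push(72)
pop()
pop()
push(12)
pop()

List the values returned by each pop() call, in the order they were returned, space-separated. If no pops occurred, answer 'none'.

push(7): heap contents = [7]
push(72): heap contents = [7, 72]
pop() → 7: heap contents = [72]
pop() → 72: heap contents = []
push(12): heap contents = [12]
pop() → 12: heap contents = []

Answer: 7 72 12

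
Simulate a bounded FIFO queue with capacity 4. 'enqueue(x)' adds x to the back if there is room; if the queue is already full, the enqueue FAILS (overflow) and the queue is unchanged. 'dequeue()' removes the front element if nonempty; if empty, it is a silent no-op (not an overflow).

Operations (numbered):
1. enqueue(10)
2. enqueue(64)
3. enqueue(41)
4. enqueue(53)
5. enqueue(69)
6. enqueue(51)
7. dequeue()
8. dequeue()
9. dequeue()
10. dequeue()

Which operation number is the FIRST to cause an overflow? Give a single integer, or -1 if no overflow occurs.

1. enqueue(10): size=1
2. enqueue(64): size=2
3. enqueue(41): size=3
4. enqueue(53): size=4
5. enqueue(69): size=4=cap → OVERFLOW (fail)
6. enqueue(51): size=4=cap → OVERFLOW (fail)
7. dequeue(): size=3
8. dequeue(): size=2
9. dequeue(): size=1
10. dequeue(): size=0

Answer: 5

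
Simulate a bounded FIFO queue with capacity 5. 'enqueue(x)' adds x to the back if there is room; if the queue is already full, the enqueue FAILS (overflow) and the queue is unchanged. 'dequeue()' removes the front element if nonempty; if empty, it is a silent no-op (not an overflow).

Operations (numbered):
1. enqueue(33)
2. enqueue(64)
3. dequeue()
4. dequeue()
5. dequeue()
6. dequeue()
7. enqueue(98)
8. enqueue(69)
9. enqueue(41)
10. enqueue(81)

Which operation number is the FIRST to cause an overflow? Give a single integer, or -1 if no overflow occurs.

1. enqueue(33): size=1
2. enqueue(64): size=2
3. dequeue(): size=1
4. dequeue(): size=0
5. dequeue(): empty, no-op, size=0
6. dequeue(): empty, no-op, size=0
7. enqueue(98): size=1
8. enqueue(69): size=2
9. enqueue(41): size=3
10. enqueue(81): size=4

Answer: -1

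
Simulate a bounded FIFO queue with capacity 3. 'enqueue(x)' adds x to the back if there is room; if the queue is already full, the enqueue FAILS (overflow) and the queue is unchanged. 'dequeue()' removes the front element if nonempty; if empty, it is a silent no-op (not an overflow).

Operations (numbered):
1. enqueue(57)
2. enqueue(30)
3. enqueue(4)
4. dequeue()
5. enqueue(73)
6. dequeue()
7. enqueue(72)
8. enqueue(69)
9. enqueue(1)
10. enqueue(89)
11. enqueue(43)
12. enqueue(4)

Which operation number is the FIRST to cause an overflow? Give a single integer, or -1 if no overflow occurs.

Answer: 8

Derivation:
1. enqueue(57): size=1
2. enqueue(30): size=2
3. enqueue(4): size=3
4. dequeue(): size=2
5. enqueue(73): size=3
6. dequeue(): size=2
7. enqueue(72): size=3
8. enqueue(69): size=3=cap → OVERFLOW (fail)
9. enqueue(1): size=3=cap → OVERFLOW (fail)
10. enqueue(89): size=3=cap → OVERFLOW (fail)
11. enqueue(43): size=3=cap → OVERFLOW (fail)
12. enqueue(4): size=3=cap → OVERFLOW (fail)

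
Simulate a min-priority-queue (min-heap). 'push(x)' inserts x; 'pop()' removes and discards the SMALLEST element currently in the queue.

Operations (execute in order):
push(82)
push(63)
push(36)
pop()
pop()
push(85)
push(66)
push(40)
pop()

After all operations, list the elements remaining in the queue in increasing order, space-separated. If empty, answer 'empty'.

push(82): heap contents = [82]
push(63): heap contents = [63, 82]
push(36): heap contents = [36, 63, 82]
pop() → 36: heap contents = [63, 82]
pop() → 63: heap contents = [82]
push(85): heap contents = [82, 85]
push(66): heap contents = [66, 82, 85]
push(40): heap contents = [40, 66, 82, 85]
pop() → 40: heap contents = [66, 82, 85]

Answer: 66 82 85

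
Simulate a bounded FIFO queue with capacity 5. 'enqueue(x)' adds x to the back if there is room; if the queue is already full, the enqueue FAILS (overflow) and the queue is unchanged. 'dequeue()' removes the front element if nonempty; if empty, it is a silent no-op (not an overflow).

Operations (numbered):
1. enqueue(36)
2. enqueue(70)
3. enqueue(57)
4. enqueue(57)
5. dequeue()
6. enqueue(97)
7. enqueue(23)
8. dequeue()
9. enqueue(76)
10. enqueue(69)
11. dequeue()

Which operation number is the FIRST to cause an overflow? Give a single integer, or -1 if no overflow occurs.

Answer: 10

Derivation:
1. enqueue(36): size=1
2. enqueue(70): size=2
3. enqueue(57): size=3
4. enqueue(57): size=4
5. dequeue(): size=3
6. enqueue(97): size=4
7. enqueue(23): size=5
8. dequeue(): size=4
9. enqueue(76): size=5
10. enqueue(69): size=5=cap → OVERFLOW (fail)
11. dequeue(): size=4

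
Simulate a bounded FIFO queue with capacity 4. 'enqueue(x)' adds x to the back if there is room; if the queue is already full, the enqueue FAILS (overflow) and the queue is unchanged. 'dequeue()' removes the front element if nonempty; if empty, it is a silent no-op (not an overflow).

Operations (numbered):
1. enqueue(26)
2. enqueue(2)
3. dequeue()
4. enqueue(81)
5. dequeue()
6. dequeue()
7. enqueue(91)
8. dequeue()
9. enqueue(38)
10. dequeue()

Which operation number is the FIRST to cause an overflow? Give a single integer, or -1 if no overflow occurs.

Answer: -1

Derivation:
1. enqueue(26): size=1
2. enqueue(2): size=2
3. dequeue(): size=1
4. enqueue(81): size=2
5. dequeue(): size=1
6. dequeue(): size=0
7. enqueue(91): size=1
8. dequeue(): size=0
9. enqueue(38): size=1
10. dequeue(): size=0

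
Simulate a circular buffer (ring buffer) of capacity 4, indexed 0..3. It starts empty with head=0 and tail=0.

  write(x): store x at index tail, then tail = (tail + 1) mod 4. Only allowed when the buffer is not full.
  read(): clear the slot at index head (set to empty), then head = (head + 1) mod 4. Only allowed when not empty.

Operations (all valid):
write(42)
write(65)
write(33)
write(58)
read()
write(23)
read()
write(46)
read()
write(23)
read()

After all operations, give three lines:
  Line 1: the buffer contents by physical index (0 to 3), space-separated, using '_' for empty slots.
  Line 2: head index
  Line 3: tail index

Answer: 23 46 23 _
0
3

Derivation:
write(42): buf=[42 _ _ _], head=0, tail=1, size=1
write(65): buf=[42 65 _ _], head=0, tail=2, size=2
write(33): buf=[42 65 33 _], head=0, tail=3, size=3
write(58): buf=[42 65 33 58], head=0, tail=0, size=4
read(): buf=[_ 65 33 58], head=1, tail=0, size=3
write(23): buf=[23 65 33 58], head=1, tail=1, size=4
read(): buf=[23 _ 33 58], head=2, tail=1, size=3
write(46): buf=[23 46 33 58], head=2, tail=2, size=4
read(): buf=[23 46 _ 58], head=3, tail=2, size=3
write(23): buf=[23 46 23 58], head=3, tail=3, size=4
read(): buf=[23 46 23 _], head=0, tail=3, size=3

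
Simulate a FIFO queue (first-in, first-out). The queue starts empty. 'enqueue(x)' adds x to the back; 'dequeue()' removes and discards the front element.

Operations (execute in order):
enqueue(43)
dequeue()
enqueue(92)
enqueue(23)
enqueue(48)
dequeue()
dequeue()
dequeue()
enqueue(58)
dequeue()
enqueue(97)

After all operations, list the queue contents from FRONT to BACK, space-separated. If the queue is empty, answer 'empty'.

enqueue(43): [43]
dequeue(): []
enqueue(92): [92]
enqueue(23): [92, 23]
enqueue(48): [92, 23, 48]
dequeue(): [23, 48]
dequeue(): [48]
dequeue(): []
enqueue(58): [58]
dequeue(): []
enqueue(97): [97]

Answer: 97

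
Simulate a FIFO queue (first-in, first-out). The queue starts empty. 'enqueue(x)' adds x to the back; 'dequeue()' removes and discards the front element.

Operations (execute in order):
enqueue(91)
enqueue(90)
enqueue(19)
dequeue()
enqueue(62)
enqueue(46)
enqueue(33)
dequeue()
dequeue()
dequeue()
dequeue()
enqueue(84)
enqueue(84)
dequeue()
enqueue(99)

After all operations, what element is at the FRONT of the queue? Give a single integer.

enqueue(91): queue = [91]
enqueue(90): queue = [91, 90]
enqueue(19): queue = [91, 90, 19]
dequeue(): queue = [90, 19]
enqueue(62): queue = [90, 19, 62]
enqueue(46): queue = [90, 19, 62, 46]
enqueue(33): queue = [90, 19, 62, 46, 33]
dequeue(): queue = [19, 62, 46, 33]
dequeue(): queue = [62, 46, 33]
dequeue(): queue = [46, 33]
dequeue(): queue = [33]
enqueue(84): queue = [33, 84]
enqueue(84): queue = [33, 84, 84]
dequeue(): queue = [84, 84]
enqueue(99): queue = [84, 84, 99]

Answer: 84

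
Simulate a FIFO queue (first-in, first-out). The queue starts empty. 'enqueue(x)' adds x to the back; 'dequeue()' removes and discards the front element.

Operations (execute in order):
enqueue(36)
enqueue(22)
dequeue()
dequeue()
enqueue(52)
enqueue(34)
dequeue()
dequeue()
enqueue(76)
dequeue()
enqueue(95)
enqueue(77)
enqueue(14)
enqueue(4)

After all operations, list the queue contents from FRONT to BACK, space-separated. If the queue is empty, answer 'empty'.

Answer: 95 77 14 4

Derivation:
enqueue(36): [36]
enqueue(22): [36, 22]
dequeue(): [22]
dequeue(): []
enqueue(52): [52]
enqueue(34): [52, 34]
dequeue(): [34]
dequeue(): []
enqueue(76): [76]
dequeue(): []
enqueue(95): [95]
enqueue(77): [95, 77]
enqueue(14): [95, 77, 14]
enqueue(4): [95, 77, 14, 4]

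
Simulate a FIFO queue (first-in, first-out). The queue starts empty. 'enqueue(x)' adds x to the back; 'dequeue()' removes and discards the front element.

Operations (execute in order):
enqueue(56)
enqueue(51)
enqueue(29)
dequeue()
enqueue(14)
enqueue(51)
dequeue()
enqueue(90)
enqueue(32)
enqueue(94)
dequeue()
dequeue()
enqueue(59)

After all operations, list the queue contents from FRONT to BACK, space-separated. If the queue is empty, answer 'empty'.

enqueue(56): [56]
enqueue(51): [56, 51]
enqueue(29): [56, 51, 29]
dequeue(): [51, 29]
enqueue(14): [51, 29, 14]
enqueue(51): [51, 29, 14, 51]
dequeue(): [29, 14, 51]
enqueue(90): [29, 14, 51, 90]
enqueue(32): [29, 14, 51, 90, 32]
enqueue(94): [29, 14, 51, 90, 32, 94]
dequeue(): [14, 51, 90, 32, 94]
dequeue(): [51, 90, 32, 94]
enqueue(59): [51, 90, 32, 94, 59]

Answer: 51 90 32 94 59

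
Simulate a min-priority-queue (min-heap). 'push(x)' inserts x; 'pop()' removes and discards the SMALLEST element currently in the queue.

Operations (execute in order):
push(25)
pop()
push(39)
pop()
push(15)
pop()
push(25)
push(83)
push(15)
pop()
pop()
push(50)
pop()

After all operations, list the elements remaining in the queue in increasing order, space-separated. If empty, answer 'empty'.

Answer: 83

Derivation:
push(25): heap contents = [25]
pop() → 25: heap contents = []
push(39): heap contents = [39]
pop() → 39: heap contents = []
push(15): heap contents = [15]
pop() → 15: heap contents = []
push(25): heap contents = [25]
push(83): heap contents = [25, 83]
push(15): heap contents = [15, 25, 83]
pop() → 15: heap contents = [25, 83]
pop() → 25: heap contents = [83]
push(50): heap contents = [50, 83]
pop() → 50: heap contents = [83]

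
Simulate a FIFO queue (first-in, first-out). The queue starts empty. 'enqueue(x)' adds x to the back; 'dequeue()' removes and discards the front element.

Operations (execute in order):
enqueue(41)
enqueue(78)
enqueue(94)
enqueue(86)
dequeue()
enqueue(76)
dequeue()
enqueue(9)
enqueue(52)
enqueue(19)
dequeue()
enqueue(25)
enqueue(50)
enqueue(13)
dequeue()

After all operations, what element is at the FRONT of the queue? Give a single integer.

Answer: 76

Derivation:
enqueue(41): queue = [41]
enqueue(78): queue = [41, 78]
enqueue(94): queue = [41, 78, 94]
enqueue(86): queue = [41, 78, 94, 86]
dequeue(): queue = [78, 94, 86]
enqueue(76): queue = [78, 94, 86, 76]
dequeue(): queue = [94, 86, 76]
enqueue(9): queue = [94, 86, 76, 9]
enqueue(52): queue = [94, 86, 76, 9, 52]
enqueue(19): queue = [94, 86, 76, 9, 52, 19]
dequeue(): queue = [86, 76, 9, 52, 19]
enqueue(25): queue = [86, 76, 9, 52, 19, 25]
enqueue(50): queue = [86, 76, 9, 52, 19, 25, 50]
enqueue(13): queue = [86, 76, 9, 52, 19, 25, 50, 13]
dequeue(): queue = [76, 9, 52, 19, 25, 50, 13]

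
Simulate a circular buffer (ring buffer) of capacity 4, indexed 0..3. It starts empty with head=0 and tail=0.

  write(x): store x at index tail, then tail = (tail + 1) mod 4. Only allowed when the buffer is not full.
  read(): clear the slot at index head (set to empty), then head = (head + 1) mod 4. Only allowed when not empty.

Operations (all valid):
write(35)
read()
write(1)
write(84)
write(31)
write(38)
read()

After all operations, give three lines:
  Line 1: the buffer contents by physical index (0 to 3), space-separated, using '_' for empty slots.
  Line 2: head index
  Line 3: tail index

Answer: 38 _ 84 31
2
1

Derivation:
write(35): buf=[35 _ _ _], head=0, tail=1, size=1
read(): buf=[_ _ _ _], head=1, tail=1, size=0
write(1): buf=[_ 1 _ _], head=1, tail=2, size=1
write(84): buf=[_ 1 84 _], head=1, tail=3, size=2
write(31): buf=[_ 1 84 31], head=1, tail=0, size=3
write(38): buf=[38 1 84 31], head=1, tail=1, size=4
read(): buf=[38 _ 84 31], head=2, tail=1, size=3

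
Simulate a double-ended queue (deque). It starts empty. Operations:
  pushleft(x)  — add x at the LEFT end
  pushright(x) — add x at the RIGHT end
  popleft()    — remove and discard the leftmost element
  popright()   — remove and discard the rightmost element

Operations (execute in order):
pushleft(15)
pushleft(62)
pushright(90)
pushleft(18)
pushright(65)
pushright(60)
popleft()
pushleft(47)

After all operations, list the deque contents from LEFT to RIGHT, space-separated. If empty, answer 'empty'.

Answer: 47 62 15 90 65 60

Derivation:
pushleft(15): [15]
pushleft(62): [62, 15]
pushright(90): [62, 15, 90]
pushleft(18): [18, 62, 15, 90]
pushright(65): [18, 62, 15, 90, 65]
pushright(60): [18, 62, 15, 90, 65, 60]
popleft(): [62, 15, 90, 65, 60]
pushleft(47): [47, 62, 15, 90, 65, 60]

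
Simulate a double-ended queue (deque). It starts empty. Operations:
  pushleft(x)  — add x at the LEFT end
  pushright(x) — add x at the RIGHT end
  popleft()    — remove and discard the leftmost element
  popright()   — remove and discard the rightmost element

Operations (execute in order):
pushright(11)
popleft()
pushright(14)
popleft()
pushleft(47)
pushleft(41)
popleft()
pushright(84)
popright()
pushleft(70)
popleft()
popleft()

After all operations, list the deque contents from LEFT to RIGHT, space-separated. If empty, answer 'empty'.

Answer: empty

Derivation:
pushright(11): [11]
popleft(): []
pushright(14): [14]
popleft(): []
pushleft(47): [47]
pushleft(41): [41, 47]
popleft(): [47]
pushright(84): [47, 84]
popright(): [47]
pushleft(70): [70, 47]
popleft(): [47]
popleft(): []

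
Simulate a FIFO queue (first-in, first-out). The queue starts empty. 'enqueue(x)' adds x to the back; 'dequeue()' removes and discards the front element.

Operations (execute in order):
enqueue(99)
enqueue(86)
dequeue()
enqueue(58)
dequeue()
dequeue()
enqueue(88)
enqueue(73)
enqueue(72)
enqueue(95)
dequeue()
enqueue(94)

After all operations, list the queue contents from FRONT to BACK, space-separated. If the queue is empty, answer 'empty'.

Answer: 73 72 95 94

Derivation:
enqueue(99): [99]
enqueue(86): [99, 86]
dequeue(): [86]
enqueue(58): [86, 58]
dequeue(): [58]
dequeue(): []
enqueue(88): [88]
enqueue(73): [88, 73]
enqueue(72): [88, 73, 72]
enqueue(95): [88, 73, 72, 95]
dequeue(): [73, 72, 95]
enqueue(94): [73, 72, 95, 94]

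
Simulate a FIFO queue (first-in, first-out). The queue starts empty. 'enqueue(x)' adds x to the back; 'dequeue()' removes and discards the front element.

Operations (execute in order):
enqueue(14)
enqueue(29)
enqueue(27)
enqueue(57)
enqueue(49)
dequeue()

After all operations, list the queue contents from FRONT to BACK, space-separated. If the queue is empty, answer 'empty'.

Answer: 29 27 57 49

Derivation:
enqueue(14): [14]
enqueue(29): [14, 29]
enqueue(27): [14, 29, 27]
enqueue(57): [14, 29, 27, 57]
enqueue(49): [14, 29, 27, 57, 49]
dequeue(): [29, 27, 57, 49]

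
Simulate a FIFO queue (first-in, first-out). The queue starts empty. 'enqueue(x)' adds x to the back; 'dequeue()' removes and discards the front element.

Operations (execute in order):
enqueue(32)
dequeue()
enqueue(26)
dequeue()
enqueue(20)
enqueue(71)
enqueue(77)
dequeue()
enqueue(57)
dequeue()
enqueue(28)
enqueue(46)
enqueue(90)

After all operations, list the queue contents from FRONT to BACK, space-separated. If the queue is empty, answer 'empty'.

Answer: 77 57 28 46 90

Derivation:
enqueue(32): [32]
dequeue(): []
enqueue(26): [26]
dequeue(): []
enqueue(20): [20]
enqueue(71): [20, 71]
enqueue(77): [20, 71, 77]
dequeue(): [71, 77]
enqueue(57): [71, 77, 57]
dequeue(): [77, 57]
enqueue(28): [77, 57, 28]
enqueue(46): [77, 57, 28, 46]
enqueue(90): [77, 57, 28, 46, 90]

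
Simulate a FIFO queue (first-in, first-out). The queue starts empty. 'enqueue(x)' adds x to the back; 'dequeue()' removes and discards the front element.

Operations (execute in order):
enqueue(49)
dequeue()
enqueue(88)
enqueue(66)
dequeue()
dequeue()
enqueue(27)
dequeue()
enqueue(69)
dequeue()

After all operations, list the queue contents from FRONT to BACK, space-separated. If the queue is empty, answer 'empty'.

Answer: empty

Derivation:
enqueue(49): [49]
dequeue(): []
enqueue(88): [88]
enqueue(66): [88, 66]
dequeue(): [66]
dequeue(): []
enqueue(27): [27]
dequeue(): []
enqueue(69): [69]
dequeue(): []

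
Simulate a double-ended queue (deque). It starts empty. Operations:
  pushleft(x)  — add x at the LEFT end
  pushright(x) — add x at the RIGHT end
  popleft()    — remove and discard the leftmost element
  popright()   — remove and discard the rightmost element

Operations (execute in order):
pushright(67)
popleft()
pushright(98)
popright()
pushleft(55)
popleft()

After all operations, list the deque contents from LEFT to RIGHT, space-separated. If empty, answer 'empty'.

pushright(67): [67]
popleft(): []
pushright(98): [98]
popright(): []
pushleft(55): [55]
popleft(): []

Answer: empty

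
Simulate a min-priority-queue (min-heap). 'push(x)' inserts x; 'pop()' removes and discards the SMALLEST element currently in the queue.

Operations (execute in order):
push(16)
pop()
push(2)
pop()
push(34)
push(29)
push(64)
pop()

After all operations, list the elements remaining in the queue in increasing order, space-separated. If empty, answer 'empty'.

push(16): heap contents = [16]
pop() → 16: heap contents = []
push(2): heap contents = [2]
pop() → 2: heap contents = []
push(34): heap contents = [34]
push(29): heap contents = [29, 34]
push(64): heap contents = [29, 34, 64]
pop() → 29: heap contents = [34, 64]

Answer: 34 64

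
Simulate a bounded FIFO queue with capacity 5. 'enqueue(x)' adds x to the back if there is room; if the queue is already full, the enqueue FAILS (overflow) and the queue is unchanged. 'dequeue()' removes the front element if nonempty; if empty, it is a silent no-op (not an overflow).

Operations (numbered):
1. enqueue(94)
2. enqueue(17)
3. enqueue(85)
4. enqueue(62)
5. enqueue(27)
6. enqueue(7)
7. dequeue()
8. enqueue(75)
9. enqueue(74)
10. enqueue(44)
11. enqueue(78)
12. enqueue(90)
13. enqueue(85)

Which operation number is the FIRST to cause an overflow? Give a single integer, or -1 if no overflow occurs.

Answer: 6

Derivation:
1. enqueue(94): size=1
2. enqueue(17): size=2
3. enqueue(85): size=3
4. enqueue(62): size=4
5. enqueue(27): size=5
6. enqueue(7): size=5=cap → OVERFLOW (fail)
7. dequeue(): size=4
8. enqueue(75): size=5
9. enqueue(74): size=5=cap → OVERFLOW (fail)
10. enqueue(44): size=5=cap → OVERFLOW (fail)
11. enqueue(78): size=5=cap → OVERFLOW (fail)
12. enqueue(90): size=5=cap → OVERFLOW (fail)
13. enqueue(85): size=5=cap → OVERFLOW (fail)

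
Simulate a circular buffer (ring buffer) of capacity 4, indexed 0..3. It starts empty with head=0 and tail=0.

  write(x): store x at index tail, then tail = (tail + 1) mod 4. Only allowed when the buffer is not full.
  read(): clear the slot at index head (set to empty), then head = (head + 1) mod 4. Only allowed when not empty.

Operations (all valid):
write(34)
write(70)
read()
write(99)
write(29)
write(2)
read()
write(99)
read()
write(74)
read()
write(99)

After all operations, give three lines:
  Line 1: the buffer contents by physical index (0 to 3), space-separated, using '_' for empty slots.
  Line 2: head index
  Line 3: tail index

write(34): buf=[34 _ _ _], head=0, tail=1, size=1
write(70): buf=[34 70 _ _], head=0, tail=2, size=2
read(): buf=[_ 70 _ _], head=1, tail=2, size=1
write(99): buf=[_ 70 99 _], head=1, tail=3, size=2
write(29): buf=[_ 70 99 29], head=1, tail=0, size=3
write(2): buf=[2 70 99 29], head=1, tail=1, size=4
read(): buf=[2 _ 99 29], head=2, tail=1, size=3
write(99): buf=[2 99 99 29], head=2, tail=2, size=4
read(): buf=[2 99 _ 29], head=3, tail=2, size=3
write(74): buf=[2 99 74 29], head=3, tail=3, size=4
read(): buf=[2 99 74 _], head=0, tail=3, size=3
write(99): buf=[2 99 74 99], head=0, tail=0, size=4

Answer: 2 99 74 99
0
0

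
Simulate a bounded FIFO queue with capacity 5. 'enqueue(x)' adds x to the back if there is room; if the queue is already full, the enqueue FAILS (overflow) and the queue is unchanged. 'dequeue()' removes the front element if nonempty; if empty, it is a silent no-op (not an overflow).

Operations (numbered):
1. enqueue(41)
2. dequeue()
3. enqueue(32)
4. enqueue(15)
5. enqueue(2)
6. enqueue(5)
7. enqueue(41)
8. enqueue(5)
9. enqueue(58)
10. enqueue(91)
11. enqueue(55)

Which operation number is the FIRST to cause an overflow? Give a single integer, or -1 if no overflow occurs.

1. enqueue(41): size=1
2. dequeue(): size=0
3. enqueue(32): size=1
4. enqueue(15): size=2
5. enqueue(2): size=3
6. enqueue(5): size=4
7. enqueue(41): size=5
8. enqueue(5): size=5=cap → OVERFLOW (fail)
9. enqueue(58): size=5=cap → OVERFLOW (fail)
10. enqueue(91): size=5=cap → OVERFLOW (fail)
11. enqueue(55): size=5=cap → OVERFLOW (fail)

Answer: 8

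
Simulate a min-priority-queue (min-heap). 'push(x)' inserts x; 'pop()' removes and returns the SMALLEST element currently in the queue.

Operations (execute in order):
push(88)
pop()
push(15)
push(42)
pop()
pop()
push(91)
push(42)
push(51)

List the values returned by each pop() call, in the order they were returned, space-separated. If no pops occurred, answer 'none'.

Answer: 88 15 42

Derivation:
push(88): heap contents = [88]
pop() → 88: heap contents = []
push(15): heap contents = [15]
push(42): heap contents = [15, 42]
pop() → 15: heap contents = [42]
pop() → 42: heap contents = []
push(91): heap contents = [91]
push(42): heap contents = [42, 91]
push(51): heap contents = [42, 51, 91]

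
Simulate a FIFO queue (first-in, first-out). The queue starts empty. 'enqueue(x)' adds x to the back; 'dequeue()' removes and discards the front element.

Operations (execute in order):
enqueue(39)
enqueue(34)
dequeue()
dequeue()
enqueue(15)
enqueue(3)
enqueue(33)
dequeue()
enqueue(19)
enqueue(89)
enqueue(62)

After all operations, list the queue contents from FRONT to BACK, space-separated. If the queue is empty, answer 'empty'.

enqueue(39): [39]
enqueue(34): [39, 34]
dequeue(): [34]
dequeue(): []
enqueue(15): [15]
enqueue(3): [15, 3]
enqueue(33): [15, 3, 33]
dequeue(): [3, 33]
enqueue(19): [3, 33, 19]
enqueue(89): [3, 33, 19, 89]
enqueue(62): [3, 33, 19, 89, 62]

Answer: 3 33 19 89 62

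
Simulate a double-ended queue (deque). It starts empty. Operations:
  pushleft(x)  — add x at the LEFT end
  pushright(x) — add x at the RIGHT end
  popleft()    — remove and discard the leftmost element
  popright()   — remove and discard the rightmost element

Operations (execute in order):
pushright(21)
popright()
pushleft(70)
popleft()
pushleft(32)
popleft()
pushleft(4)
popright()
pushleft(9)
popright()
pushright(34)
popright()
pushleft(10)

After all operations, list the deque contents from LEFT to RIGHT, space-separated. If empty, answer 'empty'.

Answer: 10

Derivation:
pushright(21): [21]
popright(): []
pushleft(70): [70]
popleft(): []
pushleft(32): [32]
popleft(): []
pushleft(4): [4]
popright(): []
pushleft(9): [9]
popright(): []
pushright(34): [34]
popright(): []
pushleft(10): [10]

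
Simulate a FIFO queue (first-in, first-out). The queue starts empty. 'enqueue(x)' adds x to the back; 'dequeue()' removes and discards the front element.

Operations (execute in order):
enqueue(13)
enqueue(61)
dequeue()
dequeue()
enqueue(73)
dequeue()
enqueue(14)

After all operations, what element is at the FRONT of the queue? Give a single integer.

Answer: 14

Derivation:
enqueue(13): queue = [13]
enqueue(61): queue = [13, 61]
dequeue(): queue = [61]
dequeue(): queue = []
enqueue(73): queue = [73]
dequeue(): queue = []
enqueue(14): queue = [14]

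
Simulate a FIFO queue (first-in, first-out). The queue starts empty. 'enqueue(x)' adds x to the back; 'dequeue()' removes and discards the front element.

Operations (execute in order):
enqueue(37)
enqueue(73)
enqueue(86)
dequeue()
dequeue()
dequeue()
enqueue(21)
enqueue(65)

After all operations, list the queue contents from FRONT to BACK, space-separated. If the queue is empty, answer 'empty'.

enqueue(37): [37]
enqueue(73): [37, 73]
enqueue(86): [37, 73, 86]
dequeue(): [73, 86]
dequeue(): [86]
dequeue(): []
enqueue(21): [21]
enqueue(65): [21, 65]

Answer: 21 65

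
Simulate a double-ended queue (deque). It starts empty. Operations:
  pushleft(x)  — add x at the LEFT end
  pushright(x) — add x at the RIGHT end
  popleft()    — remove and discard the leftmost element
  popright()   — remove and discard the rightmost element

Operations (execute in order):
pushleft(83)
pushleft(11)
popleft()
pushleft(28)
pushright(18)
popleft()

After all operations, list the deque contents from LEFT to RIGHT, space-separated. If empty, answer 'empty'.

pushleft(83): [83]
pushleft(11): [11, 83]
popleft(): [83]
pushleft(28): [28, 83]
pushright(18): [28, 83, 18]
popleft(): [83, 18]

Answer: 83 18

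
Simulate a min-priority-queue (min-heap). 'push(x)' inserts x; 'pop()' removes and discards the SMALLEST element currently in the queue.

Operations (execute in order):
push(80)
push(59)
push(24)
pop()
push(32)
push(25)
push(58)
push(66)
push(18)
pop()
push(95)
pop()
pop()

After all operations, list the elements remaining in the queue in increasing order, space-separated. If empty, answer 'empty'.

Answer: 58 59 66 80 95

Derivation:
push(80): heap contents = [80]
push(59): heap contents = [59, 80]
push(24): heap contents = [24, 59, 80]
pop() → 24: heap contents = [59, 80]
push(32): heap contents = [32, 59, 80]
push(25): heap contents = [25, 32, 59, 80]
push(58): heap contents = [25, 32, 58, 59, 80]
push(66): heap contents = [25, 32, 58, 59, 66, 80]
push(18): heap contents = [18, 25, 32, 58, 59, 66, 80]
pop() → 18: heap contents = [25, 32, 58, 59, 66, 80]
push(95): heap contents = [25, 32, 58, 59, 66, 80, 95]
pop() → 25: heap contents = [32, 58, 59, 66, 80, 95]
pop() → 32: heap contents = [58, 59, 66, 80, 95]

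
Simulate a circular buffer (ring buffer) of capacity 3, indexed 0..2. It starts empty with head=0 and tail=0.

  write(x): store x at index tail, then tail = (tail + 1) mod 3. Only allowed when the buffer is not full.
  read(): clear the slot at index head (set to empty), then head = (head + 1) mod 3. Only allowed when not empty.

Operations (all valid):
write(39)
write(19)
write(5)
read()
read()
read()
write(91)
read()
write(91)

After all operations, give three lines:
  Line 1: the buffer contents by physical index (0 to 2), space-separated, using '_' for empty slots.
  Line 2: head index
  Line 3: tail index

Answer: _ 91 _
1
2

Derivation:
write(39): buf=[39 _ _], head=0, tail=1, size=1
write(19): buf=[39 19 _], head=0, tail=2, size=2
write(5): buf=[39 19 5], head=0, tail=0, size=3
read(): buf=[_ 19 5], head=1, tail=0, size=2
read(): buf=[_ _ 5], head=2, tail=0, size=1
read(): buf=[_ _ _], head=0, tail=0, size=0
write(91): buf=[91 _ _], head=0, tail=1, size=1
read(): buf=[_ _ _], head=1, tail=1, size=0
write(91): buf=[_ 91 _], head=1, tail=2, size=1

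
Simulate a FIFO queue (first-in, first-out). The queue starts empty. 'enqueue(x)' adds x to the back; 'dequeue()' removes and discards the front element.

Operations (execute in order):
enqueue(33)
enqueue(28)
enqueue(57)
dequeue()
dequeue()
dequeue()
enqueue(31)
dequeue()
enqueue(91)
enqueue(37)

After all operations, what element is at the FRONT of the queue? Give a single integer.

enqueue(33): queue = [33]
enqueue(28): queue = [33, 28]
enqueue(57): queue = [33, 28, 57]
dequeue(): queue = [28, 57]
dequeue(): queue = [57]
dequeue(): queue = []
enqueue(31): queue = [31]
dequeue(): queue = []
enqueue(91): queue = [91]
enqueue(37): queue = [91, 37]

Answer: 91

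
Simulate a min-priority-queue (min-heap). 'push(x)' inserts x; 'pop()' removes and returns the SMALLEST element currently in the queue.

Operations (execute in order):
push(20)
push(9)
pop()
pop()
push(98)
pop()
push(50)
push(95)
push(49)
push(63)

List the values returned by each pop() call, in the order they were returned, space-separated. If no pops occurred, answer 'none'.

Answer: 9 20 98

Derivation:
push(20): heap contents = [20]
push(9): heap contents = [9, 20]
pop() → 9: heap contents = [20]
pop() → 20: heap contents = []
push(98): heap contents = [98]
pop() → 98: heap contents = []
push(50): heap contents = [50]
push(95): heap contents = [50, 95]
push(49): heap contents = [49, 50, 95]
push(63): heap contents = [49, 50, 63, 95]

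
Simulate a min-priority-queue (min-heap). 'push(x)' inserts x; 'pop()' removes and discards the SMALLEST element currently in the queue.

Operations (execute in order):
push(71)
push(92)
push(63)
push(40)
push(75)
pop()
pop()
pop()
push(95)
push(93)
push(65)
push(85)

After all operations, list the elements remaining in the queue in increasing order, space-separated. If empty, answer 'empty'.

Answer: 65 75 85 92 93 95

Derivation:
push(71): heap contents = [71]
push(92): heap contents = [71, 92]
push(63): heap contents = [63, 71, 92]
push(40): heap contents = [40, 63, 71, 92]
push(75): heap contents = [40, 63, 71, 75, 92]
pop() → 40: heap contents = [63, 71, 75, 92]
pop() → 63: heap contents = [71, 75, 92]
pop() → 71: heap contents = [75, 92]
push(95): heap contents = [75, 92, 95]
push(93): heap contents = [75, 92, 93, 95]
push(65): heap contents = [65, 75, 92, 93, 95]
push(85): heap contents = [65, 75, 85, 92, 93, 95]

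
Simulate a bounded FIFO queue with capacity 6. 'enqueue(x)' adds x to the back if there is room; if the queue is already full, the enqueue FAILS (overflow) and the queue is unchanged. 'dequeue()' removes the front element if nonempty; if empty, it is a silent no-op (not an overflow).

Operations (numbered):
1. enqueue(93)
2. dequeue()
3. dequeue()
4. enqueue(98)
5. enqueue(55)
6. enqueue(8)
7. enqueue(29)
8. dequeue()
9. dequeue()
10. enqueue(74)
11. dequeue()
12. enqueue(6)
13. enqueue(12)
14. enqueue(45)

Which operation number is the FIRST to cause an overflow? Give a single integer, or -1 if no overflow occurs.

Answer: -1

Derivation:
1. enqueue(93): size=1
2. dequeue(): size=0
3. dequeue(): empty, no-op, size=0
4. enqueue(98): size=1
5. enqueue(55): size=2
6. enqueue(8): size=3
7. enqueue(29): size=4
8. dequeue(): size=3
9. dequeue(): size=2
10. enqueue(74): size=3
11. dequeue(): size=2
12. enqueue(6): size=3
13. enqueue(12): size=4
14. enqueue(45): size=5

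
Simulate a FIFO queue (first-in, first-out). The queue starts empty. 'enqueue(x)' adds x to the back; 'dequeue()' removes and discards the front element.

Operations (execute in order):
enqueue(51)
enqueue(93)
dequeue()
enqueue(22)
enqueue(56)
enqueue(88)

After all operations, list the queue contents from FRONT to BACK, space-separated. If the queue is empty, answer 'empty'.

enqueue(51): [51]
enqueue(93): [51, 93]
dequeue(): [93]
enqueue(22): [93, 22]
enqueue(56): [93, 22, 56]
enqueue(88): [93, 22, 56, 88]

Answer: 93 22 56 88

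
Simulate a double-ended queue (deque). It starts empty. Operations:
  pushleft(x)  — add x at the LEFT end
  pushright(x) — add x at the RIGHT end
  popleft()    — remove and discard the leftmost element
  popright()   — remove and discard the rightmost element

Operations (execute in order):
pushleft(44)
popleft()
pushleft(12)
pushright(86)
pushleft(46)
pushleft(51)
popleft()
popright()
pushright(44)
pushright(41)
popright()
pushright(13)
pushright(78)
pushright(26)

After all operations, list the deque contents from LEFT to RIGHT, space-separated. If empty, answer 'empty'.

Answer: 46 12 44 13 78 26

Derivation:
pushleft(44): [44]
popleft(): []
pushleft(12): [12]
pushright(86): [12, 86]
pushleft(46): [46, 12, 86]
pushleft(51): [51, 46, 12, 86]
popleft(): [46, 12, 86]
popright(): [46, 12]
pushright(44): [46, 12, 44]
pushright(41): [46, 12, 44, 41]
popright(): [46, 12, 44]
pushright(13): [46, 12, 44, 13]
pushright(78): [46, 12, 44, 13, 78]
pushright(26): [46, 12, 44, 13, 78, 26]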